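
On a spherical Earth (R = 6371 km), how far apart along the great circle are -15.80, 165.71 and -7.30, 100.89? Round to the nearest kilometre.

7100 km

Δλ = 100.89 − 165.71 = -64.82°.
Δφ = -7.30 − -15.80 = 8.50°.
a = sin²(Δφ/2) + cos φ₁ · cos φ₂ · sin²(Δλ/2) = 0.279666.
c = 2·atan2(√a, √(1−a)) = 1.11445 rad → d = 6371·c ≈ 7100.19 km.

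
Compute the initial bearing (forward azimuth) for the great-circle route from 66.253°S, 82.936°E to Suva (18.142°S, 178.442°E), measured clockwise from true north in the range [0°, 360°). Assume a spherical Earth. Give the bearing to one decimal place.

Δλ = 178.442 − 82.936 = 95.506°.
θ = atan2( sin Δλ · cos φ₂ , cos φ₁ · sin φ₂ − sin φ₁ · cos φ₂ · cos Δλ )
  = atan2(0.94590, -0.20885) = 102.451° → normalised to [0°, 360°): 102.451°.

102.5°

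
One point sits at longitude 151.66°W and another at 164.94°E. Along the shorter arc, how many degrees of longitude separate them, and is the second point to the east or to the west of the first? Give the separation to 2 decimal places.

43.40° west

Raw difference: 164.94 − -151.66 = 316.6°.
Normalise into (−180°, 180°]: 316.6° − 360° = -43.4°.
Negative ⇒ the second point lies to the west; separation 43.40°.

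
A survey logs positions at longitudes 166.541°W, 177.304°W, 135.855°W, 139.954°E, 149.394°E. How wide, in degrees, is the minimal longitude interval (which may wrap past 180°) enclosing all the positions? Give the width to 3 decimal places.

84.191°

Sort the longitudes: -177.304°, -166.541°, -135.855°, +139.954°, +149.394°.
Eastward gaps between consecutive values (wrapping around): 10.763°, 30.686°, 275.809°, 9.440°, 33.302°.
Largest gap = 275.809° ⇒ minimal covering band is its complement: 360° − 275.809° = 84.191°.
Band runs from +139.954° eastward to -135.855°, crossing the antimeridian.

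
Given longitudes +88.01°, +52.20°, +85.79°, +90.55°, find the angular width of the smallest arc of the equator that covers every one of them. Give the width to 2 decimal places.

38.35°

Sort the longitudes: +52.20°, +85.79°, +88.01°, +90.55°.
Eastward gaps between consecutive values (wrapping around): 33.59°, 2.22°, 2.54°, 321.65°.
Largest gap = 321.65° ⇒ minimal covering band is its complement: 360° − 321.65° = 38.35°.
Band runs from +52.20° eastward to +90.55°.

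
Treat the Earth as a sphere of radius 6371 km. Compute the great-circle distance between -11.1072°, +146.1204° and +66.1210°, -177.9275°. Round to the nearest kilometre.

9078 km

Δλ = -177.9275 − 146.1204 = -324.0479°; wrapped into (−180°, 180°]: 35.9521°.
Δφ = 66.1210 − -11.1072 = 77.2282°.
a = sin²(Δφ/2) + cos φ₁ · cos φ₂ · sin²(Δλ/2) = 0.427300.
c = 2·atan2(√a, √(1−a)) = 1.42488 rad → d = 6371·c ≈ 9077.90 km.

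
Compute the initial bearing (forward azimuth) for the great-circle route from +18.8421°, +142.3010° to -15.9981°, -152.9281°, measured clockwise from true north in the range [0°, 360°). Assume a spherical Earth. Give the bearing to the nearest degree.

114°

Δλ = -152.9281 − 142.3010 = -295.2291°; wrapped into (−180°, 180°]: 64.7709°.
θ = atan2( sin Δλ · cos φ₂ , cos φ₁ · sin φ₂ − sin φ₁ · cos φ₂ · cos Δλ )
  = atan2(0.86958, -0.39316) = 114.329° → normalised to [0°, 360°): 114.329°.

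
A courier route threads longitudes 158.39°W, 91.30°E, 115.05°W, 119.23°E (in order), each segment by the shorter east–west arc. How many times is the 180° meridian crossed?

Leg 1: -158.39° → +91.30°, shortest Δλ = -110.31° (west) — crosses 180°.
Leg 2: +91.30° → -115.05°, shortest Δλ = 153.65° (east) — crosses 180°.
Leg 3: -115.05° → +119.23°, shortest Δλ = -125.72° (west) — crosses 180°.
Total crossings: 3.

3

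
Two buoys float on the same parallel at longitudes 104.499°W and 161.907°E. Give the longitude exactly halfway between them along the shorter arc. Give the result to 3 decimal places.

151.296°W

Signed shortest Δλ from -104.499° to +161.907° is -93.594°.
Midpoint longitude = -104.499° + (-93.594°)/2 = -104.499° − 46.797° = -151.296°.
(The naïve average (-104.499 + +161.907)/2 = 28.704° is on the wrong side of the globe.)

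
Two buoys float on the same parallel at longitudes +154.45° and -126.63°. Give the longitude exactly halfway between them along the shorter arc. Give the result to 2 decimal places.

Signed shortest Δλ from +154.45° to -126.63° is +78.92°.
Midpoint longitude = +154.45° + (+78.92°)/2 = +154.45° + 39.46° = +193.91°.
Normalise into (−180°, 180°]: -166.09°.
(The naïve average (+154.45 + -126.63)/2 = 13.91° is on the wrong side of the globe.)

-166.09°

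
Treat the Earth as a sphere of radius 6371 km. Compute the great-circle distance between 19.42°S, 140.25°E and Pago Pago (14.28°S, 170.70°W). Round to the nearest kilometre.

Δλ = -170.70 − 140.25 = -310.95°; wrapped into (−180°, 180°]: 49.05°.
Δφ = -14.28 − -19.42 = 5.14°.
a = sin²(Δφ/2) + cos φ₁ · cos φ₂ · sin²(Δλ/2) = 0.159487.
c = 2·atan2(√a, √(1−a)) = 0.82163 rad → d = 6371·c ≈ 5234.63 km.

5235 km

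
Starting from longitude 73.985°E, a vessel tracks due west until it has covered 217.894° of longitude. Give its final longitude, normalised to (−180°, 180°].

Start at +73.985°; shift −217.894° → -143.909°.
-143.909° already lies in (−180°, 180°].

143.909°W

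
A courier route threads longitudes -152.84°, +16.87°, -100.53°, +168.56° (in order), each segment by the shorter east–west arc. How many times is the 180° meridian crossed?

Leg 1: -152.84° → +16.87°, shortest Δλ = 169.71° (east) — does not cross 180°.
Leg 2: +16.87° → -100.53°, shortest Δλ = -117.4° (west) — does not cross 180°.
Leg 3: -100.53° → +168.56°, shortest Δλ = -90.91° (west) — crosses 180°.
Total crossings: 1.

1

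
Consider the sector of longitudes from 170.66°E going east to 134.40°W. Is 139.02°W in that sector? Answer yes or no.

Yes

Band width going east from +170.66° to -134.40°: ((-134.40 − 170.66) mod 360) = 54.94°.
Offset of -139.02° east of the west edge: ((-139.02 − 170.66) mod 360) = 50.32°.
50.32° ≤ 54.94° ⇒ inside.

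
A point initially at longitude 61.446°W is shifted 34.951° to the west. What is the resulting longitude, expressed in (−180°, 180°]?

Start at -61.446°; shift −34.951° → -96.397°.
-96.397° already lies in (−180°, 180°].

96.397°W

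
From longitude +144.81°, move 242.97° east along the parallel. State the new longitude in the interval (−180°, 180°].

Start at +144.81°; shift +242.97° → +387.78°.
+387.78° lies outside (−180°, 180°]; subtract 360° → +27.78°.

+27.78°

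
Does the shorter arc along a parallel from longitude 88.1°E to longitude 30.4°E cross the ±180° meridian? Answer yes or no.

No

Signed shortest Δλ = ((30.4 − 88.1 + 180) mod 360) − 180 = -57.7°.
Going west by 57.7° from +88.1° reaches +30.4° without touching 180°.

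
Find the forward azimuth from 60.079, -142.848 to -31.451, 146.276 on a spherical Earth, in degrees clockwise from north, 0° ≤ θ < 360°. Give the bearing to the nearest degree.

238°

Δλ = 146.276 − -142.848 = 289.124°; wrapped into (−180°, 180°]: -70.876°.
θ = atan2( sin Δλ · cos φ₂ , cos φ₁ · sin φ₂ − sin φ₁ · cos φ₂ · cos Δλ )
  = atan2(-0.80601, -0.50249) = -121.941° → normalised to [0°, 360°): 238.059°.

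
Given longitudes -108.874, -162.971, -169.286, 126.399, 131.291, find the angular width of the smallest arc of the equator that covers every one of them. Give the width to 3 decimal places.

124.727°

Sort the longitudes: -169.286°, -162.971°, -108.874°, +126.399°, +131.291°.
Eastward gaps between consecutive values (wrapping around): 6.315°, 54.097°, 235.273°, 4.892°, 59.423°.
Largest gap = 235.273° ⇒ minimal covering band is its complement: 360° − 235.273° = 124.727°.
Band runs from +126.399° eastward to -108.874°, crossing the antimeridian.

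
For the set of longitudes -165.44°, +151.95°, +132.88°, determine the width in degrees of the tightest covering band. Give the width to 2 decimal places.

Sort the longitudes: -165.44°, +132.88°, +151.95°.
Eastward gaps between consecutive values (wrapping around): 298.32°, 19.07°, 42.61°.
Largest gap = 298.32° ⇒ minimal covering band is its complement: 360° − 298.32° = 61.68°.
Band runs from +132.88° eastward to -165.44°, crossing the antimeridian.

61.68°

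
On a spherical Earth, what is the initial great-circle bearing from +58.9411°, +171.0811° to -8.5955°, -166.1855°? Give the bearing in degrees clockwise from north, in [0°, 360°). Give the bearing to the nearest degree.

156°

Δλ = -166.1855 − 171.0811 = -337.2666°; wrapped into (−180°, 180°]: 22.7334°.
θ = atan2( sin Δλ · cos φ₂ , cos φ₁ · sin φ₂ − sin φ₁ · cos φ₂ · cos Δλ )
  = atan2(0.38210, -0.85832) = 156.003° → normalised to [0°, 360°): 156.003°.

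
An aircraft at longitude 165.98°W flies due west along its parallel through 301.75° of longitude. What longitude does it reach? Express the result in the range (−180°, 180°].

107.73°W

Start at -165.98°; shift −301.75° → -467.73°.
-467.73° lies outside (−180°, 180°]; add 360° → -107.73°.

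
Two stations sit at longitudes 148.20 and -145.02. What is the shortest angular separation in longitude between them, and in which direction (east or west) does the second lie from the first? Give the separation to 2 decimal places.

66.78° east

Raw difference: -145.02 − 148.20 = -293.22°.
Normalise into (−180°, 180°]: -293.22° + 360° = 66.78°.
Positive ⇒ the second point lies to the east; separation 66.78°.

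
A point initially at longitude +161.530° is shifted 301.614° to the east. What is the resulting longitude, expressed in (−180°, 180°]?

Start at +161.530°; shift +301.614° → +463.144°.
+463.144° lies outside (−180°, 180°]; subtract 360° → +103.144°.

+103.144°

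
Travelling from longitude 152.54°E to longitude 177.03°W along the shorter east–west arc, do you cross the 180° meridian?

Naïve |-177.03 − 152.54| = 329.57° > 180°, so the shorter arc goes the other way round — across 180°.
Signed shortest Δλ = ((-177.03 − 152.54 + 180) mod 360) − 180 = 30.43°.
Going east by 30.43° from +152.54° passes through 180° before reaching -177.03°.

Yes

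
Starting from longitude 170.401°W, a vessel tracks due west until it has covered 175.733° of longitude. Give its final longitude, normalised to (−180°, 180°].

13.866°E

Start at -170.401°; shift −175.733° → -346.134°.
-346.134° lies outside (−180°, 180°]; add 360° → +13.866°.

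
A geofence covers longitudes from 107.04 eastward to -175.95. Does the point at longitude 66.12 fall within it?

Band width going east from +107.04° to -175.95°: ((-175.95 − 107.04) mod 360) = 77.01°.
Offset of +66.12° east of the west edge: ((66.12 − 107.04) mod 360) = 319.08°.
319.08° > 77.01° ⇒ outside.

No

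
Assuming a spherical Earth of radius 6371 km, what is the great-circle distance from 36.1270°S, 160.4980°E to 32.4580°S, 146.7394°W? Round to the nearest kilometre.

4805 km

Δλ = -146.7394 − 160.4980 = -307.2374°; wrapped into (−180°, 180°]: 52.7626°.
Δφ = -32.4580 − -36.1270 = 3.6690°.
a = sin²(Δφ/2) + cos φ₁ · cos φ₂ · sin²(Δλ/2) = 0.135588.
c = 2·atan2(√a, √(1−a)) = 0.75419 rad → d = 6371·c ≈ 4804.96 km.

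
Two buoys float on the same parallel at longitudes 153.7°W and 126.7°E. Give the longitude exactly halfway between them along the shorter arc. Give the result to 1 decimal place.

166.5°E

Signed shortest Δλ from -153.7° to +126.7° is -79.6°.
Midpoint longitude = -153.7° + (-79.6°)/2 = -153.7° − 39.8° = -193.5°.
Normalise into (−180°, 180°]: +166.5°.
(The naïve average (-153.7 + +126.7)/2 = -13.5° is on the wrong side of the globe.)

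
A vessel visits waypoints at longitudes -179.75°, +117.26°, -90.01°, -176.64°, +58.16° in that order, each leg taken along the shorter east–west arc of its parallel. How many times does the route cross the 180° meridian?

3

Leg 1: -179.75° → +117.26°, shortest Δλ = -62.99° (west) — crosses 180°.
Leg 2: +117.26° → -90.01°, shortest Δλ = 152.73° (east) — crosses 180°.
Leg 3: -90.01° → -176.64°, shortest Δλ = -86.63° (west) — does not cross 180°.
Leg 4: -176.64° → +58.16°, shortest Δλ = -125.2° (west) — crosses 180°.
Total crossings: 3.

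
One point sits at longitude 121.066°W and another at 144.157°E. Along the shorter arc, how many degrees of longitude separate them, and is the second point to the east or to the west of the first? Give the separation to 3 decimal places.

94.777° west

Raw difference: 144.157 − -121.066 = 265.223°.
Normalise into (−180°, 180°]: 265.223° − 360° = -94.777°.
Negative ⇒ the second point lies to the west; separation 94.777°.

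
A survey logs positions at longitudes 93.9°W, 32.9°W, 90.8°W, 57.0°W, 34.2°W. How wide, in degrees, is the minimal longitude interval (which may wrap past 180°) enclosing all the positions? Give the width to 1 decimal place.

61.0°

Sort the longitudes: -93.9°, -90.8°, -57.0°, -34.2°, -32.9°.
Eastward gaps between consecutive values (wrapping around): 3.1°, 33.8°, 22.8°, 1.3°, 299.0°.
Largest gap = 299.0° ⇒ minimal covering band is its complement: 360° − 299.0° = 61.0°.
Band runs from -93.9° eastward to -32.9°.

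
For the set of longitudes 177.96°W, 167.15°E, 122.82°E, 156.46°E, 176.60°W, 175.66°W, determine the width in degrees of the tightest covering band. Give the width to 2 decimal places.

61.52°

Sort the longitudes: -177.96°, -176.60°, -175.66°, +122.82°, +156.46°, +167.15°.
Eastward gaps between consecutive values (wrapping around): 1.36°, 0.94°, 298.48°, 33.64°, 10.69°, 14.89°.
Largest gap = 298.48° ⇒ minimal covering band is its complement: 360° − 298.48° = 61.52°.
Band runs from +122.82° eastward to -175.66°, crossing the antimeridian.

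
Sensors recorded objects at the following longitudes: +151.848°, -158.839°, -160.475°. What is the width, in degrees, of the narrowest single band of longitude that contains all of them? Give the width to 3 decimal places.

49.313°

Sort the longitudes: -160.475°, -158.839°, +151.848°.
Eastward gaps between consecutive values (wrapping around): 1.636°, 310.687°, 47.677°.
Largest gap = 310.687° ⇒ minimal covering band is its complement: 360° − 310.687° = 49.313°.
Band runs from +151.848° eastward to -158.839°, crossing the antimeridian.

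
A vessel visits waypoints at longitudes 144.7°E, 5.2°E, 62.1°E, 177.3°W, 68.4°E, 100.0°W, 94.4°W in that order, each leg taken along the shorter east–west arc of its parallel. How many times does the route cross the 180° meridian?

2

Leg 1: +144.7° → +5.2°, shortest Δλ = -139.5° (west) — does not cross 180°.
Leg 2: +5.2° → +62.1°, shortest Δλ = 56.9° (east) — does not cross 180°.
Leg 3: +62.1° → -177.3°, shortest Δλ = 120.6° (east) — crosses 180°.
Leg 4: -177.3° → +68.4°, shortest Δλ = -114.3° (west) — crosses 180°.
Leg 5: +68.4° → -100.0°, shortest Δλ = -168.4° (west) — does not cross 180°.
Leg 6: -100.0° → -94.4°, shortest Δλ = 5.6° (east) — does not cross 180°.
Total crossings: 2.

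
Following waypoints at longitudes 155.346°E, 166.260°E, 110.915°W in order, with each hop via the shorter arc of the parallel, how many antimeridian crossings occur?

1

Leg 1: +155.346° → +166.260°, shortest Δλ = 10.914° (east) — does not cross 180°.
Leg 2: +166.260° → -110.915°, shortest Δλ = 82.825° (east) — crosses 180°.
Total crossings: 1.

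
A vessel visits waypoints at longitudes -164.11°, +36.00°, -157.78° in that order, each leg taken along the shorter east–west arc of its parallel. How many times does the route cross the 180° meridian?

Leg 1: -164.11° → +36.00°, shortest Δλ = -159.89° (west) — crosses 180°.
Leg 2: +36.00° → -157.78°, shortest Δλ = 166.22° (east) — crosses 180°.
Total crossings: 2.

2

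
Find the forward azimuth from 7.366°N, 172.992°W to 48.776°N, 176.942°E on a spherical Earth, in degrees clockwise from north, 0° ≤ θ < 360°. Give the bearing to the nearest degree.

Δλ = 176.942 − -172.992 = 349.934°; wrapped into (−180°, 180°]: -10.066°.
θ = atan2( sin Δλ · cos φ₂ , cos φ₁ · sin φ₂ − sin φ₁ · cos φ₂ · cos Δλ )
  = atan2(-0.11518, 0.66274) = -9.859° → normalised to [0°, 360°): 350.141°.

350°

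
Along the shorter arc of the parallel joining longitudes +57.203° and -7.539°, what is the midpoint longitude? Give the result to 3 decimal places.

+24.832°

Signed shortest Δλ from +57.203° to -7.539° is -64.742°.
Midpoint longitude = +57.203° + (-64.742°)/2 = +57.203° − 32.371° = +24.832°.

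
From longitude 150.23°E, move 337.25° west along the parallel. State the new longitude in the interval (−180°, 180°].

172.98°E

Start at +150.23°; shift −337.25° → -187.02°.
-187.02° lies outside (−180°, 180°]; add 360° → +172.98°.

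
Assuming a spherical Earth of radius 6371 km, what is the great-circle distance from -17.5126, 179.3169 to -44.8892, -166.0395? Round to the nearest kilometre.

3335 km

Δλ = -166.0395 − 179.3169 = -345.3564°; wrapped into (−180°, 180°]: 14.6436°.
Δφ = -44.8892 − -17.5126 = -27.3766°.
a = sin²(Δφ/2) + cos φ₁ · cos φ₂ · sin²(Δλ/2) = 0.066972.
c = 2·atan2(√a, √(1−a)) = 0.52354 rad → d = 6371·c ≈ 3335.45 km.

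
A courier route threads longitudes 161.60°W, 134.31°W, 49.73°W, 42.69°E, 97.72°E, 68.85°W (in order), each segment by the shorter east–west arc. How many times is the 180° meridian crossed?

0

Leg 1: -161.60° → -134.31°, shortest Δλ = 27.29° (east) — does not cross 180°.
Leg 2: -134.31° → -49.73°, shortest Δλ = 84.58° (east) — does not cross 180°.
Leg 3: -49.73° → +42.69°, shortest Δλ = 92.42° (east) — does not cross 180°.
Leg 4: +42.69° → +97.72°, shortest Δλ = 55.03° (east) — does not cross 180°.
Leg 5: +97.72° → -68.85°, shortest Δλ = -166.57° (west) — does not cross 180°.
Total crossings: 0.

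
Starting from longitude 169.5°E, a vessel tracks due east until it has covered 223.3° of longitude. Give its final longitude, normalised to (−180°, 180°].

Start at +169.5°; shift +223.3° → +392.8°.
+392.8° lies outside (−180°, 180°]; subtract 360° → +32.8°.

32.8°E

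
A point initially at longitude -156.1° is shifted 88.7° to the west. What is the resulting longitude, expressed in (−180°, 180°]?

Start at -156.1°; shift −88.7° → -244.8°.
-244.8° lies outside (−180°, 180°]; add 360° → +115.2°.

+115.2°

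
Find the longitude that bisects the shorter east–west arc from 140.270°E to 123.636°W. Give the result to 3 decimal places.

171.683°W

Signed shortest Δλ from +140.270° to -123.636° is +96.094°.
Midpoint longitude = +140.270° + (+96.094°)/2 = +140.270° + 48.047° = +188.317°.
Normalise into (−180°, 180°]: -171.683°.
(The naïve average (+140.270 + -123.636)/2 = 8.317° is on the wrong side of the globe.)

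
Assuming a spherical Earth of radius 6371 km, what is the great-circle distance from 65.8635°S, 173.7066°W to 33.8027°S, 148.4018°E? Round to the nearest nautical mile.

2349 nmi

Δλ = 148.4018 − -173.7066 = 322.1084°; wrapped into (−180°, 180°]: -37.8916°.
Δφ = -33.8027 − -65.8635 = 32.0608°.
a = sin²(Δφ/2) + cos φ₁ · cos φ₂ · sin²(Δλ/2) = 0.112075.
c = 2·atan2(√a, √(1−a)) = 0.68274 rad → d = 6371·c ≈ 4349.72 km ≈ 2348.66 nmi.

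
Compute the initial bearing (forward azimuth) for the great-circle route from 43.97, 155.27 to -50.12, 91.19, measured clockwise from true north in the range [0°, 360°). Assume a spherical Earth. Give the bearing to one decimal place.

Δλ = 91.19 − 155.27 = -64.08°.
θ = atan2( sin Δλ · cos φ₂ , cos φ₁ · sin φ₂ − sin φ₁ · cos φ₂ · cos Δλ )
  = atan2(-0.57668, -0.74688) = -142.327° → normalised to [0°, 360°): 217.673°.

217.7°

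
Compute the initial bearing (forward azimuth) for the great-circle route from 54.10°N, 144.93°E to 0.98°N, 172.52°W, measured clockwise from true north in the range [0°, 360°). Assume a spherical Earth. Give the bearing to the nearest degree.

Δλ = -172.52 − 144.93 = -317.45°; wrapped into (−180°, 180°]: 42.55°.
θ = atan2( sin Δλ · cos φ₂ , cos φ₁ · sin φ₂ − sin φ₁ · cos φ₂ · cos Δλ )
  = atan2(0.67613, -0.58663) = 130.946° → normalised to [0°, 360°): 130.946°.

131°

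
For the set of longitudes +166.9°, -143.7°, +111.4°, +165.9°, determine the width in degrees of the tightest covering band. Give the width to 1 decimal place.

104.9°

Sort the longitudes: -143.7°, +111.4°, +165.9°, +166.9°.
Eastward gaps between consecutive values (wrapping around): 255.1°, 54.5°, 1.0°, 49.4°.
Largest gap = 255.1° ⇒ minimal covering band is its complement: 360° − 255.1° = 104.9°.
Band runs from +111.4° eastward to -143.7°, crossing the antimeridian.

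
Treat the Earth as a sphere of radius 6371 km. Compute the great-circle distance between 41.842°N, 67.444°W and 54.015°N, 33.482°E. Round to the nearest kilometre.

Δλ = 33.482 − -67.444 = 100.926°.
Δφ = 54.015 − 41.842 = 12.173°.
a = sin²(Δφ/2) + cos φ₁ · cos φ₂ · sin²(Δλ/2) = 0.271594.
c = 2·atan2(√a, √(1−a)) = 1.09639 rad → d = 6371·c ≈ 6985.09 km.

6985 km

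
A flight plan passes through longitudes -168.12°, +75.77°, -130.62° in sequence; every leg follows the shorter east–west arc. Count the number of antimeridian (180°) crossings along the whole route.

2

Leg 1: -168.12° → +75.77°, shortest Δλ = -116.11° (west) — crosses 180°.
Leg 2: +75.77° → -130.62°, shortest Δλ = 153.61° (east) — crosses 180°.
Total crossings: 2.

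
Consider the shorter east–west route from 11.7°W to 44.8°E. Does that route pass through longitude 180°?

Signed shortest Δλ = ((44.8 − -11.7 + 180) mod 360) − 180 = 56.5°.
Going east by 56.5° from -11.7° reaches +44.8° without touching 180°.

No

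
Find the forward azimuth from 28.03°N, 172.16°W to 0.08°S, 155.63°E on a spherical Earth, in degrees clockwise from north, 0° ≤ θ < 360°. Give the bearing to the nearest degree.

233°

Δλ = 155.63 − -172.16 = 327.79°; wrapped into (−180°, 180°]: -32.21°.
θ = atan2( sin Δλ · cos φ₂ , cos φ₁ · sin φ₂ − sin φ₁ · cos φ₂ · cos Δλ )
  = atan2(-0.53302, -0.39884) = -126.806° → normalised to [0°, 360°): 233.194°.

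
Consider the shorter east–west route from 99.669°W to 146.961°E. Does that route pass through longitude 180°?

Yes

Naïve |146.961 − -99.669| = 246.63° > 180°, so the shorter arc goes the other way round — across 180°.
Signed shortest Δλ = ((146.961 − -99.669 + 180) mod 360) − 180 = -113.37°.
Going west by 113.37° from -99.669° passes through 180° before reaching +146.961°.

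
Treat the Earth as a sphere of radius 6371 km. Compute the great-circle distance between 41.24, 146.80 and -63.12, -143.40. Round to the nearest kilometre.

Δλ = -143.40 − 146.80 = -290.20°; wrapped into (−180°, 180°]: 69.80°.
Δφ = -63.12 − 41.24 = -104.36°.
a = sin²(Δφ/2) + cos φ₁ · cos φ₂ · sin²(Δλ/2) = 0.735298.
c = 2·atan2(√a, √(1−a)) = 2.06076 rad → d = 6371·c ≈ 13129.12 km.

13129 km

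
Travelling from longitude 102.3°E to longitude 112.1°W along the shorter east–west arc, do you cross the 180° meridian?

Yes

Naïve |-112.1 − 102.3| = 214.4° > 180°, so the shorter arc goes the other way round — across 180°.
Signed shortest Δλ = ((-112.1 − 102.3 + 180) mod 360) − 180 = 145.6°.
Going east by 145.6° from +102.3° passes through 180° before reaching -112.1°.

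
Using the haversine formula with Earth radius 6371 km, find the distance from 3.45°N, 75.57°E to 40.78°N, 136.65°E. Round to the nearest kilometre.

Δλ = 136.65 − 75.57 = 61.08°.
Δφ = 40.78 − 3.45 = 37.33°.
a = sin²(Δφ/2) + cos φ₁ · cos φ₂ · sin²(Δλ/2) = 0.297587.
c = 2·atan2(√a, √(1−a)) = 1.15401 rad → d = 6371·c ≈ 7352.19 km.

7352 km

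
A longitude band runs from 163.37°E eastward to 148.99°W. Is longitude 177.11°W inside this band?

Band width going east from +163.37° to -148.99°: ((-148.99 − 163.37) mod 360) = 47.64°.
Offset of -177.11° east of the west edge: ((-177.11 − 163.37) mod 360) = 19.52°.
19.52° ≤ 47.64° ⇒ inside.

Yes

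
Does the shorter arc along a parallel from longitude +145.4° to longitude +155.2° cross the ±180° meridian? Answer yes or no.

No

Signed shortest Δλ = ((155.2 − 145.4 + 180) mod 360) − 180 = 9.8°.
Going east by 9.8° from +145.4° reaches +155.2° without touching 180°.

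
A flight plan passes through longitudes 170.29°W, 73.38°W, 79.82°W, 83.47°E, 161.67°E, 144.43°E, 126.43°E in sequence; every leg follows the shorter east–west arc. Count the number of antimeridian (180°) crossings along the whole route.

Leg 1: -170.29° → -73.38°, shortest Δλ = 96.91° (east) — does not cross 180°.
Leg 2: -73.38° → -79.82°, shortest Δλ = -6.44° (west) — does not cross 180°.
Leg 3: -79.82° → +83.47°, shortest Δλ = 163.29° (east) — does not cross 180°.
Leg 4: +83.47° → +161.67°, shortest Δλ = 78.2° (east) — does not cross 180°.
Leg 5: +161.67° → +144.43°, shortest Δλ = -17.24° (west) — does not cross 180°.
Leg 6: +144.43° → +126.43°, shortest Δλ = -18.0° (west) — does not cross 180°.
Total crossings: 0.

0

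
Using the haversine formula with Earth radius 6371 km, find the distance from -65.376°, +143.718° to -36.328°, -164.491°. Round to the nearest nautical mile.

Δλ = -164.491 − 143.718 = -308.209°; wrapped into (−180°, 180°]: 51.791°.
Δφ = -36.328 − -65.376 = 29.048°.
a = sin²(Δφ/2) + cos φ₁ · cos φ₂ · sin²(Δλ/2) = 0.126919.
c = 2·atan2(√a, √(1−a)) = 0.72852 rad → d = 6371·c ≈ 4641.38 km ≈ 2506.15 nmi.

2506 nmi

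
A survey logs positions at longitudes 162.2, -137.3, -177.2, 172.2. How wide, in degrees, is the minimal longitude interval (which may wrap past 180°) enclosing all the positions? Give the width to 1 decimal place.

Sort the longitudes: -177.2°, -137.3°, +162.2°, +172.2°.
Eastward gaps between consecutive values (wrapping around): 39.9°, 299.5°, 10.0°, 10.6°.
Largest gap = 299.5° ⇒ minimal covering band is its complement: 360° − 299.5° = 60.5°.
Band runs from +162.2° eastward to -137.3°, crossing the antimeridian.

60.5°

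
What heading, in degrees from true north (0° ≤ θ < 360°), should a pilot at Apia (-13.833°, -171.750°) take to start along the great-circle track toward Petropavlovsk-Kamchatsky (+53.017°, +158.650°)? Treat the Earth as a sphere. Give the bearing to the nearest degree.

342°

Δλ = 158.650 − -171.750 = 330.400°; wrapped into (−180°, 180°]: -29.600°.
θ = atan2( sin Δλ · cos φ₂ , cos φ₁ · sin φ₂ − sin φ₁ · cos φ₂ · cos Δλ )
  = atan2(-0.29714, 0.90071) = -18.258° → normalised to [0°, 360°): 341.742°.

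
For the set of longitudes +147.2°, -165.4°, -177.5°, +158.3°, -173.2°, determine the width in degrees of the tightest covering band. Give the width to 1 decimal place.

Sort the longitudes: -177.5°, -173.2°, -165.4°, +147.2°, +158.3°.
Eastward gaps between consecutive values (wrapping around): 4.3°, 7.8°, 312.6°, 11.1°, 24.2°.
Largest gap = 312.6° ⇒ minimal covering band is its complement: 360° − 312.6° = 47.4°.
Band runs from +147.2° eastward to -165.4°, crossing the antimeridian.

47.4°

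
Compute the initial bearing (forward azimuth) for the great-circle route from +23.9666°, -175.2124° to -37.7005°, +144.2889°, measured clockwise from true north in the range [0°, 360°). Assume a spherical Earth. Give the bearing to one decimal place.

212.6°

Δλ = 144.2889 − -175.2124 = 319.5013°; wrapped into (−180°, 180°]: -40.4987°.
θ = atan2( sin Δλ · cos φ₂ , cos φ₁ · sin φ₂ − sin φ₁ · cos φ₂ · cos Δλ )
  = atan2(-0.51384, -0.80321) = -147.391° → normalised to [0°, 360°): 212.609°.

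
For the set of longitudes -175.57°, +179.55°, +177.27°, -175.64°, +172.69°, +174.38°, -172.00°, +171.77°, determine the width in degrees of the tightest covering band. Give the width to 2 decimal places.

16.23°

Sort the longitudes: -175.64°, -175.57°, -172.00°, +171.77°, +172.69°, +174.38°, +177.27°, +179.55°.
Eastward gaps between consecutive values (wrapping around): 0.07°, 3.57°, 343.77°, 0.92°, 1.69°, 2.89°, 2.28°, 4.81°.
Largest gap = 343.77° ⇒ minimal covering band is its complement: 360° − 343.77° = 16.23°.
Band runs from +171.77° eastward to -172.00°, crossing the antimeridian.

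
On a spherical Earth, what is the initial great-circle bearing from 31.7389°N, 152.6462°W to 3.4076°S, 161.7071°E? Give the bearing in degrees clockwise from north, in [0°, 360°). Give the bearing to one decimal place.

239.7°

Δλ = 161.7071 − -152.6462 = 314.3533°; wrapped into (−180°, 180°]: -45.6467°.
θ = atan2( sin Δλ · cos φ₂ , cos φ₁ · sin φ₂ − sin φ₁ · cos φ₂ · cos Δλ )
  = atan2(-0.71378, -0.41765) = -120.333° → normalised to [0°, 360°): 239.667°.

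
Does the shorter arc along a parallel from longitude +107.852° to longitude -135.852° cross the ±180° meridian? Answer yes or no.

Yes

Naïve |-135.852 − 107.852| = 243.704° > 180°, so the shorter arc goes the other way round — across 180°.
Signed shortest Δλ = ((-135.852 − 107.852 + 180) mod 360) − 180 = 116.296°.
Going east by 116.296° from +107.852° passes through 180° before reaching -135.852°.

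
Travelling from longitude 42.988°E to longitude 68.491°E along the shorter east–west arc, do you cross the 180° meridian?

No

Signed shortest Δλ = ((68.491 − 42.988 + 180) mod 360) − 180 = 25.503°.
Going east by 25.503° from +42.988° reaches +68.491° without touching 180°.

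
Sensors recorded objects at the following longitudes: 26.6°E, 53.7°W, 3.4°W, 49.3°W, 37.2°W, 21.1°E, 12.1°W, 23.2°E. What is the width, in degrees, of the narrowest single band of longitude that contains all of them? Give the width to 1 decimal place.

80.3°

Sort the longitudes: -53.7°, -49.3°, -37.2°, -12.1°, -3.4°, +21.1°, +23.2°, +26.6°.
Eastward gaps between consecutive values (wrapping around): 4.4°, 12.1°, 25.1°, 8.7°, 24.5°, 2.1°, 3.4°, 279.7°.
Largest gap = 279.7° ⇒ minimal covering band is its complement: 360° − 279.7° = 80.3°.
Band runs from -53.7° eastward to +26.6°.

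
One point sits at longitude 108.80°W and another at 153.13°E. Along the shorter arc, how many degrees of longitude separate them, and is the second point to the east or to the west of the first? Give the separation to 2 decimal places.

Raw difference: 153.13 − -108.80 = 261.93°.
Normalise into (−180°, 180°]: 261.93° − 360° = -98.07°.
Negative ⇒ the second point lies to the west; separation 98.07°.

98.07° west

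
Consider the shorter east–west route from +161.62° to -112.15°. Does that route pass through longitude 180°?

Yes

Naïve |-112.15 − 161.62| = 273.77° > 180°, so the shorter arc goes the other way round — across 180°.
Signed shortest Δλ = ((-112.15 − 161.62 + 180) mod 360) − 180 = 86.23°.
Going east by 86.23° from +161.62° passes through 180° before reaching -112.15°.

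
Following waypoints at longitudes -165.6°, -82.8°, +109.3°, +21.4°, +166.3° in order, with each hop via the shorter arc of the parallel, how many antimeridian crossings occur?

1

Leg 1: -165.6° → -82.8°, shortest Δλ = 82.8° (east) — does not cross 180°.
Leg 2: -82.8° → +109.3°, shortest Δλ = -167.9° (west) — crosses 180°.
Leg 3: +109.3° → +21.4°, shortest Δλ = -87.9° (west) — does not cross 180°.
Leg 4: +21.4° → +166.3°, shortest Δλ = 144.9° (east) — does not cross 180°.
Total crossings: 1.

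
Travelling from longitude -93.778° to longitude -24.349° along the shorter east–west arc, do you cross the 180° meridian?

No

Signed shortest Δλ = ((-24.349 − -93.778 + 180) mod 360) − 180 = 69.429°.
Going east by 69.429° from -93.778° reaches -24.349° without touching 180°.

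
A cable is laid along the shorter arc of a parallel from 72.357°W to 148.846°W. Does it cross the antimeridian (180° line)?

No

Signed shortest Δλ = ((-148.846 − -72.357 + 180) mod 360) − 180 = -76.489°.
Going west by 76.489° from -72.357° reaches -148.846° without touching 180°.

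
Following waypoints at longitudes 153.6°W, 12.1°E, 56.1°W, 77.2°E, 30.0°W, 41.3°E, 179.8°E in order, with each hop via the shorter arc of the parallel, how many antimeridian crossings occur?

Leg 1: -153.6° → +12.1°, shortest Δλ = 165.7° (east) — does not cross 180°.
Leg 2: +12.1° → -56.1°, shortest Δλ = -68.2° (west) — does not cross 180°.
Leg 3: -56.1° → +77.2°, shortest Δλ = 133.3° (east) — does not cross 180°.
Leg 4: +77.2° → -30.0°, shortest Δλ = -107.2° (west) — does not cross 180°.
Leg 5: -30.0° → +41.3°, shortest Δλ = 71.3° (east) — does not cross 180°.
Leg 6: +41.3° → +179.8°, shortest Δλ = 138.5° (east) — does not cross 180°.
Total crossings: 0.

0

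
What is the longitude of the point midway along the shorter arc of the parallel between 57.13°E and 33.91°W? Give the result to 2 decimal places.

11.61°E

Signed shortest Δλ from +57.13° to -33.91° is -91.04°.
Midpoint longitude = +57.13° + (-91.04°)/2 = +57.13° − 45.52° = +11.61°.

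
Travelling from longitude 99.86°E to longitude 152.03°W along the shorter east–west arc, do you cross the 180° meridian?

Yes

Naïve |-152.03 − 99.86| = 251.89° > 180°, so the shorter arc goes the other way round — across 180°.
Signed shortest Δλ = ((-152.03 − 99.86 + 180) mod 360) − 180 = 108.11°.
Going east by 108.11° from +99.86° passes through 180° before reaching -152.03°.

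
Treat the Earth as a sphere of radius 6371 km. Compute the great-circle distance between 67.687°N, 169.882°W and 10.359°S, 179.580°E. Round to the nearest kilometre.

Δλ = 179.580 − -169.882 = 349.462°; wrapped into (−180°, 180°]: -10.538°.
Δφ = -10.359 − 67.687 = -78.046°.
a = sin²(Δφ/2) + cos φ₁ · cos φ₂ · sin²(Δλ/2) = 0.399586.
c = 2·atan2(√a, √(1−a)) = 1.36859 rad → d = 6371·c ≈ 8719.31 km.

8719 km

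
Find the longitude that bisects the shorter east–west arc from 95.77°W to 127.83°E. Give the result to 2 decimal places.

163.97°W

Signed shortest Δλ from -95.77° to +127.83° is -136.40°.
Midpoint longitude = -95.77° + (-136.40°)/2 = -95.77° − 68.20° = -163.97°.
(The naïve average (-95.77 + +127.83)/2 = 16.03° is on the wrong side of the globe.)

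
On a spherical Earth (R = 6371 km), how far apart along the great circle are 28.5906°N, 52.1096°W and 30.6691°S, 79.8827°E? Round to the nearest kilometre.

15405 km

Δλ = 79.8827 − -52.1096 = 131.9923°.
Δφ = -30.6691 − 28.5906 = -59.2597°.
a = sin²(Δφ/2) + cos φ₁ · cos φ₂ · sin²(Δλ/2) = 0.874690.
c = 2·atan2(√a, √(1−a)) = 2.41792 rad → d = 6371·c ≈ 15404.57 km.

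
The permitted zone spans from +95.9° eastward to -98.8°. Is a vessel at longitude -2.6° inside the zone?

No

Band width going east from +95.9° to -98.8°: ((-98.8 − 95.9) mod 360) = 165.3°.
Offset of -2.6° east of the west edge: ((-2.6 − 95.9) mod 360) = 261.5°.
261.5° > 165.3° ⇒ outside.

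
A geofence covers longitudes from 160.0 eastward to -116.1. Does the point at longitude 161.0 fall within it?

Yes

Band width going east from +160.0° to -116.1°: ((-116.1 − 160.0) mod 360) = 83.9°.
Offset of +161.0° east of the west edge: ((161.0 − 160.0) mod 360) = 1.0°.
1.0° ≤ 83.9° ⇒ inside.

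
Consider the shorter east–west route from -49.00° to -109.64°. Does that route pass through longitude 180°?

No

Signed shortest Δλ = ((-109.64 − -49.00 + 180) mod 360) − 180 = -60.64°.
Going west by 60.64° from -49.00° reaches -109.64° without touching 180°.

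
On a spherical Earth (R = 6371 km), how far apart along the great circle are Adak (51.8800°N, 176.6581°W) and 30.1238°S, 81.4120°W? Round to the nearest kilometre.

12936 km

Δλ = -81.4120 − -176.6581 = 95.2461°.
Δφ = -30.1238 − 51.8800 = -82.0038°.
a = sin²(Δφ/2) + cos φ₁ · cos φ₂ · sin²(Δλ/2) = 0.721826.
c = 2·atan2(√a, √(1−a)) = 2.03046 rad → d = 6371·c ≈ 12936.09 km.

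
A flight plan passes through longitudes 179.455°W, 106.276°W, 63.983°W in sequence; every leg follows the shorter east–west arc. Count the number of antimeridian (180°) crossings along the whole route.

Leg 1: -179.455° → -106.276°, shortest Δλ = 73.179° (east) — does not cross 180°.
Leg 2: -106.276° → -63.983°, shortest Δλ = 42.293° (east) — does not cross 180°.
Total crossings: 0.

0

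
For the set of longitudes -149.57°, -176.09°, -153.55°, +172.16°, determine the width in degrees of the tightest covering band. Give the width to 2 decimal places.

38.27°

Sort the longitudes: -176.09°, -153.55°, -149.57°, +172.16°.
Eastward gaps between consecutive values (wrapping around): 22.54°, 3.98°, 321.73°, 11.75°.
Largest gap = 321.73° ⇒ minimal covering band is its complement: 360° − 321.73° = 38.27°.
Band runs from +172.16° eastward to -149.57°, crossing the antimeridian.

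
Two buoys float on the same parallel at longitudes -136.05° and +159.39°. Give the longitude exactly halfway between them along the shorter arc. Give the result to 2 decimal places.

-168.33°

Signed shortest Δλ from -136.05° to +159.39° is -64.56°.
Midpoint longitude = -136.05° + (-64.56°)/2 = -136.05° − 32.28° = -168.33°.
(The naïve average (-136.05 + +159.39)/2 = 11.67° is on the wrong side of the globe.)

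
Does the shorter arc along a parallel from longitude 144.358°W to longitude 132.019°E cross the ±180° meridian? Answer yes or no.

Yes

Naïve |132.019 − -144.358| = 276.377° > 180°, so the shorter arc goes the other way round — across 180°.
Signed shortest Δλ = ((132.019 − -144.358 + 180) mod 360) − 180 = -83.623°.
Going west by 83.623° from -144.358° passes through 180° before reaching +132.019°.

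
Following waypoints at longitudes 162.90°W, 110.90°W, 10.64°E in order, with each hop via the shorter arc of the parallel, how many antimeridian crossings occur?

Leg 1: -162.90° → -110.90°, shortest Δλ = 52.0° (east) — does not cross 180°.
Leg 2: -110.90° → +10.64°, shortest Δλ = 121.54° (east) — does not cross 180°.
Total crossings: 0.

0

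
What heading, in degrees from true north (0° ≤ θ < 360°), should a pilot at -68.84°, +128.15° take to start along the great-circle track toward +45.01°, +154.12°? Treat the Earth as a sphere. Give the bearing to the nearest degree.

Δλ = 154.12 − 128.15 = 25.97°.
θ = atan2( sin Δλ · cos φ₂ , cos φ₁ · sin φ₂ − sin φ₁ · cos φ₂ · cos Δλ )
  = atan2(0.30959, 0.84803) = 20.055° → normalised to [0°, 360°): 20.055°.

20°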